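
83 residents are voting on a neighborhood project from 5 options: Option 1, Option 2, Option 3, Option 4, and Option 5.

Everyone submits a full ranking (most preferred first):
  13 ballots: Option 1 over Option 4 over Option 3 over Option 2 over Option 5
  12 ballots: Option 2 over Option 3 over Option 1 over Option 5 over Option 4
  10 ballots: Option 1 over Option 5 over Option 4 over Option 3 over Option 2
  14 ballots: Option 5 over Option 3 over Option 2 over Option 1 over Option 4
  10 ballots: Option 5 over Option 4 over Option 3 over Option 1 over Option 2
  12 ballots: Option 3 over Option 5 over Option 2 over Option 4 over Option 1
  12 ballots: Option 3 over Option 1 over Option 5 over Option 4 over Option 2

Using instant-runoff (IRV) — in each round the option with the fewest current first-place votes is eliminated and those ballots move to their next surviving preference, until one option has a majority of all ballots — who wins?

Option 3

Round 1: Option 1 23, Option 2 12, Option 3 24, Option 4 0, Option 5 24. Option 4 eliminated.
Round 2: Option 1 23, Option 2 12, Option 3 24, Option 5 24. Option 2 eliminated.
Round 3: Option 1 23, Option 3 36, Option 5 24. Option 1 eliminated.
Round 4: Option 3 49, Option 5 34. Option 3 has a majority (≥42).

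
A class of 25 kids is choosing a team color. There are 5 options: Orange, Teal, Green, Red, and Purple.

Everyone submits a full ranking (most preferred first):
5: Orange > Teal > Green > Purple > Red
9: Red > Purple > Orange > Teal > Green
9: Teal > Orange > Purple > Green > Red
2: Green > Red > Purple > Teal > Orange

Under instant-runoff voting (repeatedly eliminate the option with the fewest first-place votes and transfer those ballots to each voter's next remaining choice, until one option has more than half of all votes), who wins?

Round 1: Orange 5, Teal 9, Green 2, Red 9, Purple 0. Purple eliminated.
Round 2: Orange 5, Teal 9, Green 2, Red 9. Green eliminated.
Round 3: Orange 5, Teal 9, Red 11. Orange eliminated.
Round 4: Teal 14, Red 11. Teal has a majority (≥13).

Teal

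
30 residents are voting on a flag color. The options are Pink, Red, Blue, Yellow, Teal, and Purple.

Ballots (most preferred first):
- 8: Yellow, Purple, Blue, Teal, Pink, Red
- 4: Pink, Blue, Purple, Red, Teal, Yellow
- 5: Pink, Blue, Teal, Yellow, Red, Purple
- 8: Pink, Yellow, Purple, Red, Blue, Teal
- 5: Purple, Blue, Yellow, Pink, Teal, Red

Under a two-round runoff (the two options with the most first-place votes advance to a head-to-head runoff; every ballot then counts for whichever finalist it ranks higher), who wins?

Pink

Round 1 first-place votes: Pink 17, Red 0, Blue 0, Yellow 8, Teal 0, Purple 5. Pink and Yellow advance.
Runoff: Pink is ranked above Yellow on 17 ballots, Yellow above Pink on 13.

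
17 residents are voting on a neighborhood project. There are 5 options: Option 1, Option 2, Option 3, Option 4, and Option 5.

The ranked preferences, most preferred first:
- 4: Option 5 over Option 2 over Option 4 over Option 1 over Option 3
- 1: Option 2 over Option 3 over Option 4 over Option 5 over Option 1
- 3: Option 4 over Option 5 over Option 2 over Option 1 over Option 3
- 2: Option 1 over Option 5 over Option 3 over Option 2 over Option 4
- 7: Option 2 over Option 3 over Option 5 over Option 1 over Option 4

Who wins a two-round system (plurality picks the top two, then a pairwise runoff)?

Round 1 first-place votes: Option 1 2, Option 2 8, Option 3 0, Option 4 3, Option 5 4. Option 2 and Option 5 advance.
Runoff: Option 2 is ranked above Option 5 on 8 ballots, Option 5 above Option 2 on 9.

Option 5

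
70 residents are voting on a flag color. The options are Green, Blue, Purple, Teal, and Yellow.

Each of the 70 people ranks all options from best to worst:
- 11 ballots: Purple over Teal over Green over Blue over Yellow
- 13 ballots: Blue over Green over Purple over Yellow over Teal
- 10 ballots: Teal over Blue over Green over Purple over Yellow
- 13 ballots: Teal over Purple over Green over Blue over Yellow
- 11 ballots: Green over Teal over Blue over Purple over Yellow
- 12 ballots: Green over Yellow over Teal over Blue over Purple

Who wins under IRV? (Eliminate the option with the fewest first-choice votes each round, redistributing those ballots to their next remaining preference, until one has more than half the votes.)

Green

Round 1: Green 23, Blue 13, Purple 11, Teal 23, Yellow 0. Yellow eliminated.
Round 2: Green 23, Blue 13, Purple 11, Teal 23. Purple eliminated.
Round 3: Green 23, Blue 13, Teal 34. Blue eliminated.
Round 4: Green 36, Teal 34. Green has a majority (≥36).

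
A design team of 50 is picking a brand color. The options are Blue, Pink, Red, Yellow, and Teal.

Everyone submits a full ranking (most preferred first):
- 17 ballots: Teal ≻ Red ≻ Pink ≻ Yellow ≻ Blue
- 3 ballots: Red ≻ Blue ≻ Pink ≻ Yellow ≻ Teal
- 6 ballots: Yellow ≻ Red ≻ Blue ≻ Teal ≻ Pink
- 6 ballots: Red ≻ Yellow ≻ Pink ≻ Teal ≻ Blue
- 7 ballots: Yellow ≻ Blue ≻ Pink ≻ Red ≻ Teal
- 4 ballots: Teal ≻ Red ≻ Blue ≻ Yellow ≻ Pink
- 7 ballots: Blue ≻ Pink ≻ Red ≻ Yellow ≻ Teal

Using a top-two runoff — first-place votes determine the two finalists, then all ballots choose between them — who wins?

Round 1 first-place votes: Blue 7, Pink 0, Red 9, Yellow 13, Teal 21. Teal and Yellow advance.
Runoff: Teal is ranked above Yellow on 21 ballots, Yellow above Teal on 29.

Yellow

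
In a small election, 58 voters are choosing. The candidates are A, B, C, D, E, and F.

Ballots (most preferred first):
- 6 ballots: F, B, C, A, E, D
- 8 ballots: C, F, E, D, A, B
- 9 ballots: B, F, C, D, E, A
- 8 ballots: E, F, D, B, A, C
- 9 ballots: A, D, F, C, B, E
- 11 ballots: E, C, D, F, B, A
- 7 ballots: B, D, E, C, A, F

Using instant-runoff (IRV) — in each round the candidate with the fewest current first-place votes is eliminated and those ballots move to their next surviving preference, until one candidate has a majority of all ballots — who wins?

Round 1: A 9, B 16, C 8, D 0, E 19, F 6. D eliminated.
Round 2: A 9, B 16, C 8, E 19, F 6. F eliminated.
Round 3: A 9, B 22, C 8, E 19. C eliminated.
Round 4: A 9, B 22, E 27. A eliminated.
Round 5: B 31, E 27. B has a majority (≥30).

B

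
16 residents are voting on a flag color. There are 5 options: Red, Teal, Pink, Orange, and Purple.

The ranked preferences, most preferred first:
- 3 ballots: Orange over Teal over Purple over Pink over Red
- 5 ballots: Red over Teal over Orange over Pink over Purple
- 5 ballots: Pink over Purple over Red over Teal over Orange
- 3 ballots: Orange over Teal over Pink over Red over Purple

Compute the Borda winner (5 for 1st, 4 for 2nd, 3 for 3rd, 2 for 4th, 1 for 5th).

Red: 3×1 + 5×5 + 5×3 + 3×2 = 49
Teal: 3×4 + 5×4 + 5×2 + 3×4 = 54
Pink: 3×2 + 5×2 + 5×5 + 3×3 = 50
Orange: 3×5 + 5×3 + 5×1 + 3×5 = 50
Purple: 3×3 + 5×1 + 5×4 + 3×1 = 37

Teal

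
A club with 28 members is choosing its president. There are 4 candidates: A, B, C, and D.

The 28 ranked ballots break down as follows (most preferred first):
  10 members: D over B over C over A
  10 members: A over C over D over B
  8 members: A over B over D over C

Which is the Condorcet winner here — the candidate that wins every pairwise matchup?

A vs B: 18–10
A vs C: 18–10
A vs D: 18–10
A beats every other candidate.

A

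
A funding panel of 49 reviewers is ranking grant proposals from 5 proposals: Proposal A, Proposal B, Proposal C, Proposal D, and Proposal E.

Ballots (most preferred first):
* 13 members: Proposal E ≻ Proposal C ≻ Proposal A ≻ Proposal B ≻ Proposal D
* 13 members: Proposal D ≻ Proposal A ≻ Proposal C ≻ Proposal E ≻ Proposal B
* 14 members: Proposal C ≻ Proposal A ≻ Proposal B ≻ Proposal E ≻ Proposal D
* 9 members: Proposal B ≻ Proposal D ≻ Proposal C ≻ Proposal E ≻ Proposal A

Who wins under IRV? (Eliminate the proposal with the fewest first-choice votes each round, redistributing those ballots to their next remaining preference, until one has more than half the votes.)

Round 1: Proposal A 0, Proposal B 9, Proposal C 14, Proposal D 13, Proposal E 13. Proposal A eliminated.
Round 2: Proposal B 9, Proposal C 14, Proposal D 13, Proposal E 13. Proposal B eliminated.
Round 3: Proposal C 14, Proposal D 22, Proposal E 13. Proposal E eliminated.
Round 4: Proposal C 27, Proposal D 22. Proposal C has a majority (≥25).

Proposal C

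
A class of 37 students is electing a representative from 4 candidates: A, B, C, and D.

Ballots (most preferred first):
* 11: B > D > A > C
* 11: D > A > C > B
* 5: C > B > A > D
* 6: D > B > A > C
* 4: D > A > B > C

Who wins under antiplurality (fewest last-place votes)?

A

Last-place votes: A 0, B 11, C 21, D 5.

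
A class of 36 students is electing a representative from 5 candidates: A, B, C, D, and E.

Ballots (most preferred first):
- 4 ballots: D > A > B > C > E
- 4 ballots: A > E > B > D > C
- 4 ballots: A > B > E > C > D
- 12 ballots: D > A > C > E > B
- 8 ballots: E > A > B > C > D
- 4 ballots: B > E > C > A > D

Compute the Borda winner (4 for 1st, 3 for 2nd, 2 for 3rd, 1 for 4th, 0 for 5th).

A

A: 4×3 + 4×4 + 4×4 + 12×3 + 8×3 + 4×1 = 108
B: 4×2 + 4×2 + 4×3 + 12×0 + 8×2 + 4×4 = 60
C: 4×1 + 4×0 + 4×1 + 12×2 + 8×1 + 4×2 = 48
D: 4×4 + 4×1 + 4×0 + 12×4 + 8×0 + 4×0 = 68
E: 4×0 + 4×3 + 4×2 + 12×1 + 8×4 + 4×3 = 76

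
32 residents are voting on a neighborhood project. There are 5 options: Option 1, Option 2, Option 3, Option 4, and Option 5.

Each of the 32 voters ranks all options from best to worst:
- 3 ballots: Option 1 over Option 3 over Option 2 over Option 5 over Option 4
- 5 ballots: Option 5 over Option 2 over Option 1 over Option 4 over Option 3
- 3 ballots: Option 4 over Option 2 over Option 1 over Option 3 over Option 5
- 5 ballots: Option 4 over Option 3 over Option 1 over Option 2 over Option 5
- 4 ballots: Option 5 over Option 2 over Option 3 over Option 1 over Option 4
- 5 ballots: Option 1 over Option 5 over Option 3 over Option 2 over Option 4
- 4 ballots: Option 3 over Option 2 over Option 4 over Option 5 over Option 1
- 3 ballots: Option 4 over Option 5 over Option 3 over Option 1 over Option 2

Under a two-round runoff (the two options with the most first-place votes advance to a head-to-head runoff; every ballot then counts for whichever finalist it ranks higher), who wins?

Round 1 first-place votes: Option 1 8, Option 2 0, Option 3 4, Option 4 11, Option 5 9. Option 4 and Option 5 advance.
Runoff: Option 4 is ranked above Option 5 on 15 ballots, Option 5 above Option 4 on 17.

Option 5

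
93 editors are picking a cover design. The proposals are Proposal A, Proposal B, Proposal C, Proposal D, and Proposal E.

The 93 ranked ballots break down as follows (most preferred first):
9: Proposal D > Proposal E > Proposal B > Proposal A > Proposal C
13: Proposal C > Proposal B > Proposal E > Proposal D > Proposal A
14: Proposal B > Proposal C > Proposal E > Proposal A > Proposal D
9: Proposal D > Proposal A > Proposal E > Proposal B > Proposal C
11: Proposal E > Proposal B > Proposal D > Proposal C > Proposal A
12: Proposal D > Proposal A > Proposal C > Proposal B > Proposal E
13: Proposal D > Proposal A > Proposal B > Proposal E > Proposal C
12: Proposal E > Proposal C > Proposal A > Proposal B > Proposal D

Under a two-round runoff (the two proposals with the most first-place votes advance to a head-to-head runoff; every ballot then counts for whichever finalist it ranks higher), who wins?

Round 1 first-place votes: Proposal A 0, Proposal B 14, Proposal C 13, Proposal D 43, Proposal E 23. Proposal D and Proposal E advance.
Runoff: Proposal D is ranked above Proposal E on 43 ballots, Proposal E above Proposal D on 50.

Proposal E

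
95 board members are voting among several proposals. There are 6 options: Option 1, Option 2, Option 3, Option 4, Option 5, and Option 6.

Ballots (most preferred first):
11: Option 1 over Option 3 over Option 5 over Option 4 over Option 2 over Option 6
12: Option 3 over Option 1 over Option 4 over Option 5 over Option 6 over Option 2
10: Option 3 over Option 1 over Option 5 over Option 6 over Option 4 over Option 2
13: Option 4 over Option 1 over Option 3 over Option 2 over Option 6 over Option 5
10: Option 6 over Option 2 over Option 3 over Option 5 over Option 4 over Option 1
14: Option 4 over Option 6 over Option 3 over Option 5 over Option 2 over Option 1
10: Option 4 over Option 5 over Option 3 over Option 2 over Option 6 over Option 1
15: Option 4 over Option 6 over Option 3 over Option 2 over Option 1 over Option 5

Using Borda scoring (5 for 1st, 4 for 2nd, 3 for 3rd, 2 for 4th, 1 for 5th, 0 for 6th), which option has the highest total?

Option 3

Option 1: 11×5 + 12×4 + 10×4 + 13×4 + 10×0 + 14×0 + 10×0 + 15×1 = 210
Option 2: 11×1 + 12×0 + 10×0 + 13×2 + 10×4 + 14×1 + 10×2 + 15×2 = 141
Option 3: 11×4 + 12×5 + 10×5 + 13×3 + 10×3 + 14×3 + 10×3 + 15×3 = 340
Option 4: 11×2 + 12×3 + 10×1 + 13×5 + 10×1 + 14×5 + 10×5 + 15×5 = 338
Option 5: 11×3 + 12×2 + 10×3 + 13×0 + 10×2 + 14×2 + 10×4 + 15×0 = 175
Option 6: 11×0 + 12×1 + 10×2 + 13×1 + 10×5 + 14×4 + 10×1 + 15×4 = 221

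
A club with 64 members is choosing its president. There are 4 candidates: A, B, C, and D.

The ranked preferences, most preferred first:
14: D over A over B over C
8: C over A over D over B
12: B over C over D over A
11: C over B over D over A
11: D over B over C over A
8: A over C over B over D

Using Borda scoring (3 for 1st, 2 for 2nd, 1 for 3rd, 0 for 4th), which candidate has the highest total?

A: 14×2 + 8×2 + 12×0 + 11×0 + 11×0 + 8×3 = 68
B: 14×1 + 8×0 + 12×3 + 11×2 + 11×2 + 8×1 = 102
C: 14×0 + 8×3 + 12×2 + 11×3 + 11×1 + 8×2 = 108
D: 14×3 + 8×1 + 12×1 + 11×1 + 11×3 + 8×0 = 106

C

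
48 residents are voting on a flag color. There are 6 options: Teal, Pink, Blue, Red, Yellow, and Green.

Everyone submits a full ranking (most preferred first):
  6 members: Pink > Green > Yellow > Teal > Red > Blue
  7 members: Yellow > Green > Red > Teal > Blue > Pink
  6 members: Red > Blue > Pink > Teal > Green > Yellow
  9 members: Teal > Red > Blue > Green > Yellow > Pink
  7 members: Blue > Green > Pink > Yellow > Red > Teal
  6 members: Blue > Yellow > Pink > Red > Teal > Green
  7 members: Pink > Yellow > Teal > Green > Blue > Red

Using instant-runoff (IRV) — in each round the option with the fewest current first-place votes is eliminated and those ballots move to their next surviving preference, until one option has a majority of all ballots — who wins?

Round 1: Teal 9, Pink 13, Blue 13, Red 6, Yellow 7, Green 0. Green eliminated.
Round 2: Teal 9, Pink 13, Blue 13, Red 6, Yellow 7. Red eliminated.
Round 3: Teal 9, Pink 13, Blue 19, Yellow 7. Yellow eliminated.
Round 4: Teal 16, Pink 13, Blue 19. Pink eliminated.
Round 5: Teal 29, Blue 19. Teal has a majority (≥25).

Teal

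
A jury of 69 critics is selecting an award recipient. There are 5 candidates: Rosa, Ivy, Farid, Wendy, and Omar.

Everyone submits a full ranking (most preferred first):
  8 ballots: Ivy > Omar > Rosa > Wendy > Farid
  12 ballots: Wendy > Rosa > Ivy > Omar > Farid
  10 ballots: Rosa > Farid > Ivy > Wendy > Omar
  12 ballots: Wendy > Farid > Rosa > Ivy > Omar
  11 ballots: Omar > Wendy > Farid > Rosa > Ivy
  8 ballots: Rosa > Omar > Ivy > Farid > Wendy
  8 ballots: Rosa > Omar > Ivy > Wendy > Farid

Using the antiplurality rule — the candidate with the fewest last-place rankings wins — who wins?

Last-place votes: Rosa 0, Ivy 11, Farid 28, Wendy 8, Omar 22.

Rosa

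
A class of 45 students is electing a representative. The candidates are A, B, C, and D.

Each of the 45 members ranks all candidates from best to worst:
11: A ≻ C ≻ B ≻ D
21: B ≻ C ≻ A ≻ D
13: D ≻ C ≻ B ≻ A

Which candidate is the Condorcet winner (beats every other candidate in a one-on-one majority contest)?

C

C vs A: 34–11
C vs B: 24–21
C vs D: 32–13
C beats every other candidate.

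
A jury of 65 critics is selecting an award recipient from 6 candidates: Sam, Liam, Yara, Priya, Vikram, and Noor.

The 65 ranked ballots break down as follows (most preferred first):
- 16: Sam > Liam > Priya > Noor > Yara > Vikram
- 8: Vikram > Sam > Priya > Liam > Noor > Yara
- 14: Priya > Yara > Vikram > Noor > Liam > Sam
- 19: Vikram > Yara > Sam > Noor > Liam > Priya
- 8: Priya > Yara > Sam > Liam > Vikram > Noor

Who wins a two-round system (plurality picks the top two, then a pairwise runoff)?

Priya

Round 1 first-place votes: Sam 16, Liam 0, Yara 0, Priya 22, Vikram 27, Noor 0. Vikram and Priya advance.
Runoff: Vikram is ranked above Priya on 27 ballots, Priya above Vikram on 38.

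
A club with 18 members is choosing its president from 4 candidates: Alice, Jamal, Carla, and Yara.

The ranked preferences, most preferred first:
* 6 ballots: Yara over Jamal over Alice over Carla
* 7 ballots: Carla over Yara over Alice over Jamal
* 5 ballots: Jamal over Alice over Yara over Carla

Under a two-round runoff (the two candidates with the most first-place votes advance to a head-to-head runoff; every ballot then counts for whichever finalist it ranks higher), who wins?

Round 1 first-place votes: Alice 0, Jamal 5, Carla 7, Yara 6. Carla and Yara advance.
Runoff: Carla is ranked above Yara on 7 ballots, Yara above Carla on 11.

Yara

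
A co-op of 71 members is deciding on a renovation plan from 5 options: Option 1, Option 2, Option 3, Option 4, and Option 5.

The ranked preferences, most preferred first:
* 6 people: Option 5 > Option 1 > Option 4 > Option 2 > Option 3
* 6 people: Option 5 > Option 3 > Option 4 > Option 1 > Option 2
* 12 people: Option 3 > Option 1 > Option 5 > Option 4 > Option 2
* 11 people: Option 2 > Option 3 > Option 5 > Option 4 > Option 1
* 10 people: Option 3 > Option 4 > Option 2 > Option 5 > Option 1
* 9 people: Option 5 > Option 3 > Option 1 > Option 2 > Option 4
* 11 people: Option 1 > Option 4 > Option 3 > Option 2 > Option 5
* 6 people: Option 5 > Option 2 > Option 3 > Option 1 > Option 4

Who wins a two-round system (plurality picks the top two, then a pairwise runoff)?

Option 3

Round 1 first-place votes: Option 1 11, Option 2 11, Option 3 22, Option 4 0, Option 5 27. Option 5 and Option 3 advance.
Runoff: Option 5 is ranked above Option 3 on 27 ballots, Option 3 above Option 5 on 44.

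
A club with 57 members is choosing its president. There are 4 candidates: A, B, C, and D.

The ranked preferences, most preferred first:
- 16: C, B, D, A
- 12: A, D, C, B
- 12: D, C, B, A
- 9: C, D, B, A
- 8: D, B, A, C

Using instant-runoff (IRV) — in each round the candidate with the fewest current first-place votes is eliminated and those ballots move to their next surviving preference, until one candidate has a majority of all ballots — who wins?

D

Round 1: A 12, B 0, C 25, D 20. B eliminated.
Round 2: A 12, C 25, D 20. A eliminated.
Round 3: C 25, D 32. D has a majority (≥29).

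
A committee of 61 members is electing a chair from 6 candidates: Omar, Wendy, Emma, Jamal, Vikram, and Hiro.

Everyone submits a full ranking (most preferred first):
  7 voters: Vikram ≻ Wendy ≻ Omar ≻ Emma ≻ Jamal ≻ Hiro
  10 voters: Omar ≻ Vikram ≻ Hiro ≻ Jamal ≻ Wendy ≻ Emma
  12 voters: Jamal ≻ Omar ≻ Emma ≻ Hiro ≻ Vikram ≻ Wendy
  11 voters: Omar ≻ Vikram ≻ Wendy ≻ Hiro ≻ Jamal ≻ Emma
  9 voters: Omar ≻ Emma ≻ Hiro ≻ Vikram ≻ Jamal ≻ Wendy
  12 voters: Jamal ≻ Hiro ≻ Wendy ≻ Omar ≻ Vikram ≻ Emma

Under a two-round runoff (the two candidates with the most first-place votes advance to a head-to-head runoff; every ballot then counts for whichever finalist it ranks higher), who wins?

Round 1 first-place votes: Omar 30, Wendy 0, Emma 0, Jamal 24, Vikram 7, Hiro 0. Omar and Jamal advance.
Runoff: Omar is ranked above Jamal on 37 ballots, Jamal above Omar on 24.

Omar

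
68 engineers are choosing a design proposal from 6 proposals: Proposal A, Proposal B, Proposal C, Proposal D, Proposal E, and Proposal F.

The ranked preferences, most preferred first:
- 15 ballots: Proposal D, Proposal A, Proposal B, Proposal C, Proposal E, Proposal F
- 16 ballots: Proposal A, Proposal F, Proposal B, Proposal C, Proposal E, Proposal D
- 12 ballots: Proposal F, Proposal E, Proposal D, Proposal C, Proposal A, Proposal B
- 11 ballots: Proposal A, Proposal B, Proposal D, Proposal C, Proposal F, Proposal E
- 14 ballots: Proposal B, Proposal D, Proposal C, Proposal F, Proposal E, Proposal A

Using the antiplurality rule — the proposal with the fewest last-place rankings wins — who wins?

Proposal C

Last-place votes: Proposal A 14, Proposal B 12, Proposal C 0, Proposal D 16, Proposal E 11, Proposal F 15.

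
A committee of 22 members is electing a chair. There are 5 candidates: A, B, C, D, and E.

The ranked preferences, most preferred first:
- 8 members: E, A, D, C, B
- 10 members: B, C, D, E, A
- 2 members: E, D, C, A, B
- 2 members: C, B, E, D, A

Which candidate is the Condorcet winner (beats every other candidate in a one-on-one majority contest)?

C

C vs A: 14–8
C vs B: 12–10
C vs D: 12–10
C vs E: 12–10
C beats every other candidate.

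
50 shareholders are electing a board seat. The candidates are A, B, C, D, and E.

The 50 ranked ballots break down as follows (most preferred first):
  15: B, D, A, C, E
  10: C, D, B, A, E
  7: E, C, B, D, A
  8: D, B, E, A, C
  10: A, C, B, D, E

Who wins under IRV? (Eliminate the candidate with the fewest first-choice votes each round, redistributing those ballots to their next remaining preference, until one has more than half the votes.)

Round 1: A 10, B 15, C 10, D 8, E 7. E eliminated.
Round 2: A 10, B 15, C 17, D 8. D eliminated.
Round 3: A 10, B 23, C 17. A eliminated.
Round 4: B 23, C 27. C has a majority (≥26).

C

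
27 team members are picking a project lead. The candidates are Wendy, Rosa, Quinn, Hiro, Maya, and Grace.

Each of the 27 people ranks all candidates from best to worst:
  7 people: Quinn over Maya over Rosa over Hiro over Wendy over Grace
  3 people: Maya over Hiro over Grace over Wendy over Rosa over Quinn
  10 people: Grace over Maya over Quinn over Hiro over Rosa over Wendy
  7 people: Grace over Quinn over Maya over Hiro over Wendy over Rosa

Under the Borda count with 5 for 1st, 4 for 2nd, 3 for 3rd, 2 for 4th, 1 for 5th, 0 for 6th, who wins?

Wendy: 7×1 + 3×2 + 10×0 + 7×1 = 20
Rosa: 7×3 + 3×1 + 10×1 + 7×0 = 34
Quinn: 7×5 + 3×0 + 10×3 + 7×4 = 93
Hiro: 7×2 + 3×4 + 10×2 + 7×2 = 60
Maya: 7×4 + 3×5 + 10×4 + 7×3 = 104
Grace: 7×0 + 3×3 + 10×5 + 7×5 = 94

Maya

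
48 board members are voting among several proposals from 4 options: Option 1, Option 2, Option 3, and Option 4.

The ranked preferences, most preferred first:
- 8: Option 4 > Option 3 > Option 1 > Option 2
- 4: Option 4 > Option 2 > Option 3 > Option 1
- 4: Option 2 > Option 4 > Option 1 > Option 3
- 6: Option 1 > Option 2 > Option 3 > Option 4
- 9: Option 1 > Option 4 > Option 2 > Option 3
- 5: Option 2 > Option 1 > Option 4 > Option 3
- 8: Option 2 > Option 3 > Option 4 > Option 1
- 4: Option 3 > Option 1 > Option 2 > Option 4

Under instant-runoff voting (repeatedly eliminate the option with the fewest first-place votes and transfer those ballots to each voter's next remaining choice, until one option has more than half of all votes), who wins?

Round 1: Option 1 15, Option 2 17, Option 3 4, Option 4 12. Option 3 eliminated.
Round 2: Option 1 19, Option 2 17, Option 4 12. Option 4 eliminated.
Round 3: Option 1 27, Option 2 21. Option 1 has a majority (≥25).

Option 1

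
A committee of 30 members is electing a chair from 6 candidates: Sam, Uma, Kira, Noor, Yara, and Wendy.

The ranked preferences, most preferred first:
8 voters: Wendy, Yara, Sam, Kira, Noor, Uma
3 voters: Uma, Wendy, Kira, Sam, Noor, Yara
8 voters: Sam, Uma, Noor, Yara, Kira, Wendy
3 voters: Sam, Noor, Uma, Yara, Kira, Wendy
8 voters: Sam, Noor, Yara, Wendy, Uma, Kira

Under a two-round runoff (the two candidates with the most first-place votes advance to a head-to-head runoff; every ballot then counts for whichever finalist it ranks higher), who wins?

Sam

Round 1 first-place votes: Sam 19, Uma 3, Kira 0, Noor 0, Yara 0, Wendy 8. Sam and Wendy advance.
Runoff: Sam is ranked above Wendy on 19 ballots, Wendy above Sam on 11.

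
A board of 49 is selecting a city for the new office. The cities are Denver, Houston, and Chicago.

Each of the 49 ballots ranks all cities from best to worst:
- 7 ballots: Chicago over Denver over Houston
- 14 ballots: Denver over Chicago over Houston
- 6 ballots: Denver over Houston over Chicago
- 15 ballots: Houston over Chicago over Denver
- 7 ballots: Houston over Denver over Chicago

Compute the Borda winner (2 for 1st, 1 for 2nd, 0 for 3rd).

Denver: 7×1 + 14×2 + 6×2 + 15×0 + 7×1 = 54
Houston: 7×0 + 14×0 + 6×1 + 15×2 + 7×2 = 50
Chicago: 7×2 + 14×1 + 6×0 + 15×1 + 7×0 = 43

Denver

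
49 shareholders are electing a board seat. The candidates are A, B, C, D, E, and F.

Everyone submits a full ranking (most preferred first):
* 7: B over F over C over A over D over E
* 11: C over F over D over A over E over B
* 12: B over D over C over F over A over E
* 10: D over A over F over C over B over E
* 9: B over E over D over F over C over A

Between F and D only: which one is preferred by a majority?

D

F is ranked above D on 18 ballots; D above F on 31.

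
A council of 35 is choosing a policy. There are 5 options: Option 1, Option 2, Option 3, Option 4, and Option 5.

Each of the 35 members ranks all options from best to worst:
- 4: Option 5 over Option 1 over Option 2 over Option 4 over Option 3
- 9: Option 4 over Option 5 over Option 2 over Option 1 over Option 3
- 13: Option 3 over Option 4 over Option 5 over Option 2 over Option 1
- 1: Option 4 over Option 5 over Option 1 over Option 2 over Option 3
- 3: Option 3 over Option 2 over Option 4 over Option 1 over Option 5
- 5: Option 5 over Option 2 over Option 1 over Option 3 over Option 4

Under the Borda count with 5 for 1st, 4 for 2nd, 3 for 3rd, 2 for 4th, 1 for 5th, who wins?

Option 5

Option 1: 4×4 + 9×2 + 13×1 + 1×3 + 3×2 + 5×3 = 71
Option 2: 4×3 + 9×3 + 13×2 + 1×2 + 3×4 + 5×4 = 99
Option 3: 4×1 + 9×1 + 13×5 + 1×1 + 3×5 + 5×2 = 104
Option 4: 4×2 + 9×5 + 13×4 + 1×5 + 3×3 + 5×1 = 124
Option 5: 4×5 + 9×4 + 13×3 + 1×4 + 3×1 + 5×5 = 127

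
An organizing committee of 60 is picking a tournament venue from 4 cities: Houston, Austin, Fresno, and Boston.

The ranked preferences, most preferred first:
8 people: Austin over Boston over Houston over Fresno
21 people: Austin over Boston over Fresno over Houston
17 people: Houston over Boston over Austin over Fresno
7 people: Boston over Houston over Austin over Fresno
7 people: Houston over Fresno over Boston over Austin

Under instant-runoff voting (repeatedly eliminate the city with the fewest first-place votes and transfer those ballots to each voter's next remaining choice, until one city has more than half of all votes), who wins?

Houston

Round 1: Houston 24, Austin 29, Fresno 0, Boston 7. Fresno eliminated.
Round 2: Houston 24, Austin 29, Boston 7. Boston eliminated.
Round 3: Houston 31, Austin 29. Houston has a majority (≥31).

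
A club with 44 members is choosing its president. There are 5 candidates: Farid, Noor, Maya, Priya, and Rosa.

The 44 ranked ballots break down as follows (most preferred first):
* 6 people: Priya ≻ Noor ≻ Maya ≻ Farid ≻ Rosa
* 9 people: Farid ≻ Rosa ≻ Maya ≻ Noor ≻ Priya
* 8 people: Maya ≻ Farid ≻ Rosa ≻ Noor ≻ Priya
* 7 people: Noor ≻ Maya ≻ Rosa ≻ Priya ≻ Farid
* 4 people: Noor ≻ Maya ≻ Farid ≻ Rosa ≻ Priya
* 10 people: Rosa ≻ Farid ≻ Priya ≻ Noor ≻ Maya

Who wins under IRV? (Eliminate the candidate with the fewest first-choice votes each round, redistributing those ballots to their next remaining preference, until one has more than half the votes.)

Farid

Round 1: Farid 9, Noor 11, Maya 8, Priya 6, Rosa 10. Priya eliminated.
Round 2: Farid 9, Noor 17, Maya 8, Rosa 10. Maya eliminated.
Round 3: Farid 17, Noor 17, Rosa 10. Rosa eliminated.
Round 4: Farid 27, Noor 17. Farid has a majority (≥23).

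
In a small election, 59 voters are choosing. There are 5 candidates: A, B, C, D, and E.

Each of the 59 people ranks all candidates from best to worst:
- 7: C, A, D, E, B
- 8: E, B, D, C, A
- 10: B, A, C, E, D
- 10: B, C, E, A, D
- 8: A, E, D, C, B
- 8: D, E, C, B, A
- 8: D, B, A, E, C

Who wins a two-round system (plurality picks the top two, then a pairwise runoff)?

Round 1 first-place votes: A 8, B 20, C 7, D 16, E 8. B and D advance.
Runoff: B is ranked above D on 28 ballots, D above B on 31.

D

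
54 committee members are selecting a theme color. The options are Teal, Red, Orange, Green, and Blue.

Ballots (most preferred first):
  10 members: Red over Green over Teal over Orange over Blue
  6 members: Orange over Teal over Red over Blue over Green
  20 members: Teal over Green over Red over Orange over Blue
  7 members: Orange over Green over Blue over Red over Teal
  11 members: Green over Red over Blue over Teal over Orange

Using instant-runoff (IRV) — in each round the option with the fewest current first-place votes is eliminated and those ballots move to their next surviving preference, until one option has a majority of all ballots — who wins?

Round 1: Teal 20, Red 10, Orange 13, Green 11, Blue 0. Blue eliminated.
Round 2: Teal 20, Red 10, Orange 13, Green 11. Red eliminated.
Round 3: Teal 20, Orange 13, Green 21. Orange eliminated.
Round 4: Teal 26, Green 28. Green has a majority (≥28).

Green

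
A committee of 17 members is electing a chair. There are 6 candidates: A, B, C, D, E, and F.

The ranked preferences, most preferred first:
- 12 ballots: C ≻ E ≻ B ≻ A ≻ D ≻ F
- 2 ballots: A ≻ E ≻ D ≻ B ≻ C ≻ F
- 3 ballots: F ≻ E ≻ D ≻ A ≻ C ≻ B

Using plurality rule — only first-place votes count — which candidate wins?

First-place votes: A 2, B 0, C 12, D 0, E 0, F 3.

C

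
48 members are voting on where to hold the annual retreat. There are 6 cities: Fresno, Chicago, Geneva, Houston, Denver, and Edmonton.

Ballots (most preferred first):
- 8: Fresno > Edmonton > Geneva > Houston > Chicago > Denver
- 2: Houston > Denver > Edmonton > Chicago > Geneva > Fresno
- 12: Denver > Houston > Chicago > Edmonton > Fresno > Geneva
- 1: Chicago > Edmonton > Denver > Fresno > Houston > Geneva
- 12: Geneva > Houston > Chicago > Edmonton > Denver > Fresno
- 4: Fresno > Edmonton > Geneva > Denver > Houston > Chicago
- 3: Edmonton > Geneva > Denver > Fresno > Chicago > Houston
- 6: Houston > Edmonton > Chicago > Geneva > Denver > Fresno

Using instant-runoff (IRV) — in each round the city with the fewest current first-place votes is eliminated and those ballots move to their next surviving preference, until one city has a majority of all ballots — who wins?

Round 1: Fresno 12, Chicago 1, Geneva 12, Houston 8, Denver 12, Edmonton 3. Chicago eliminated.
Round 2: Fresno 12, Geneva 12, Houston 8, Denver 12, Edmonton 4. Edmonton eliminated.
Round 3: Fresno 12, Geneva 15, Houston 8, Denver 13. Houston eliminated.
Round 4: Fresno 12, Geneva 21, Denver 15. Fresno eliminated.
Round 5: Geneva 33, Denver 15. Geneva has a majority (≥25).

Geneva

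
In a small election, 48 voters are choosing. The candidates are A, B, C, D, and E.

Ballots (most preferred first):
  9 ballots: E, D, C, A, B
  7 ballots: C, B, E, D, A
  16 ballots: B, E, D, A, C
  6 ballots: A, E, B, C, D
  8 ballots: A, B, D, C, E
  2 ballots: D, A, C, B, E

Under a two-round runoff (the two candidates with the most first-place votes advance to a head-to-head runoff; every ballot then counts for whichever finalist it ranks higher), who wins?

A

Round 1 first-place votes: A 14, B 16, C 7, D 2, E 9. B and A advance.
Runoff: B is ranked above A on 23 ballots, A above B on 25.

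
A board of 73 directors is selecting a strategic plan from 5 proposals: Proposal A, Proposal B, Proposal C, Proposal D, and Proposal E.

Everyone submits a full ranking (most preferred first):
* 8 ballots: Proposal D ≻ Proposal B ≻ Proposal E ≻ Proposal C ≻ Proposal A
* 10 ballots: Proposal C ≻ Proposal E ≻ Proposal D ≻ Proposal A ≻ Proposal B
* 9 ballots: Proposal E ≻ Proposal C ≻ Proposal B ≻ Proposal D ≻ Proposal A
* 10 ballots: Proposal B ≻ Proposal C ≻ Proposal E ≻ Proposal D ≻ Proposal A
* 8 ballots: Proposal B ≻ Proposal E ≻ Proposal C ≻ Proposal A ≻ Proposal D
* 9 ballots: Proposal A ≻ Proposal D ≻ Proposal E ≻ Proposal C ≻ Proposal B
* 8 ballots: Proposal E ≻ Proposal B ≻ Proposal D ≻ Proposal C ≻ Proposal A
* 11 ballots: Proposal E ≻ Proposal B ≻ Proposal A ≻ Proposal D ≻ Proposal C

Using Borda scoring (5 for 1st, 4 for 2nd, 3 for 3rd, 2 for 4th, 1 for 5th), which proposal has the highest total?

Proposal E

Proposal A: 8×1 + 10×2 + 9×1 + 10×1 + 8×2 + 9×5 + 8×1 + 11×3 = 149
Proposal B: 8×4 + 10×1 + 9×3 + 10×5 + 8×5 + 9×1 + 8×4 + 11×4 = 244
Proposal C: 8×2 + 10×5 + 9×4 + 10×4 + 8×3 + 9×2 + 8×2 + 11×1 = 211
Proposal D: 8×5 + 10×3 + 9×2 + 10×2 + 8×1 + 9×4 + 8×3 + 11×2 = 198
Proposal E: 8×3 + 10×4 + 9×5 + 10×3 + 8×4 + 9×3 + 8×5 + 11×5 = 293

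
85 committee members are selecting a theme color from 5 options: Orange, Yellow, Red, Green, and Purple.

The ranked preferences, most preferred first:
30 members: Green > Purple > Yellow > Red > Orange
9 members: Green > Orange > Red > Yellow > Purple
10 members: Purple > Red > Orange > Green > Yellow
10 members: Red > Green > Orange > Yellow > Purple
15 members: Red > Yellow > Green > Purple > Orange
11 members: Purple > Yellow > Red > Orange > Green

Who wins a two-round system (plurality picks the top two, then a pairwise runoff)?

Red

Round 1 first-place votes: Orange 0, Yellow 0, Red 25, Green 39, Purple 21. Green and Red advance.
Runoff: Green is ranked above Red on 39 ballots, Red above Green on 46.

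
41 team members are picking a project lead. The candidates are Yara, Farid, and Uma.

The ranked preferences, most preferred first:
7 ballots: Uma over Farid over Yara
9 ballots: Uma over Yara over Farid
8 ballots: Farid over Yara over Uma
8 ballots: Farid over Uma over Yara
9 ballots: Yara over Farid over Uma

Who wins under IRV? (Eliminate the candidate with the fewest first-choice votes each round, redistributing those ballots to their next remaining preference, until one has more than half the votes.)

Round 1: Yara 9, Farid 16, Uma 16. Yara eliminated.
Round 2: Farid 25, Uma 16. Farid has a majority (≥21).

Farid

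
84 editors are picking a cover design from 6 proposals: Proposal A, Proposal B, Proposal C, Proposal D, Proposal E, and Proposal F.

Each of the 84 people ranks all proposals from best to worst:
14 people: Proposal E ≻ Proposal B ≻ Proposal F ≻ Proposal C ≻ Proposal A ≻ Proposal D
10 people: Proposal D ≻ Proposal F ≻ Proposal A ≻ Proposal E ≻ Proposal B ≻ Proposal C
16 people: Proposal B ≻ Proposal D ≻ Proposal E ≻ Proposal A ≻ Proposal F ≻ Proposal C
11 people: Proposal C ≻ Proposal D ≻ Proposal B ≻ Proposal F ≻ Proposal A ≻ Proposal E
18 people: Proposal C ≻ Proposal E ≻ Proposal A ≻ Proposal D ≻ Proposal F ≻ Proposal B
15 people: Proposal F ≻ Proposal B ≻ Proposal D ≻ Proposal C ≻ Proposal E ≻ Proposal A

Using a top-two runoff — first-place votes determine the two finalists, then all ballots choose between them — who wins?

Round 1 first-place votes: Proposal A 0, Proposal B 16, Proposal C 29, Proposal D 10, Proposal E 14, Proposal F 15. Proposal C and Proposal B advance.
Runoff: Proposal C is ranked above Proposal B on 29 ballots, Proposal B above Proposal C on 55.

Proposal B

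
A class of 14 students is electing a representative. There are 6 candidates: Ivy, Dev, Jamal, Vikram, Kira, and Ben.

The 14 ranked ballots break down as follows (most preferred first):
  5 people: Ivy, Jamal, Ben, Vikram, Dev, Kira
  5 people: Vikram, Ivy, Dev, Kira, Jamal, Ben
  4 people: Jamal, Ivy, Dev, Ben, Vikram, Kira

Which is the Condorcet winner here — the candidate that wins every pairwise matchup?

Ivy

Ivy vs Dev: 14–0
Ivy vs Jamal: 10–4
Ivy vs Vikram: 9–5
Ivy vs Kira: 14–0
Ivy vs Ben: 14–0
Ivy beats every other candidate.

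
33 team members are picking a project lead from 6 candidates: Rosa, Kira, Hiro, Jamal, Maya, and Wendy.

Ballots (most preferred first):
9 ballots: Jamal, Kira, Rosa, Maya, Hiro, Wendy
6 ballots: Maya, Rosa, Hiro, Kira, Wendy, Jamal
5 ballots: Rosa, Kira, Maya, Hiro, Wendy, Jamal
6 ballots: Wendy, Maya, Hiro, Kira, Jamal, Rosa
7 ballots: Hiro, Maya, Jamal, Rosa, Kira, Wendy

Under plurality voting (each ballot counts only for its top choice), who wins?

Jamal

First-place votes: Rosa 5, Kira 0, Hiro 7, Jamal 9, Maya 6, Wendy 6.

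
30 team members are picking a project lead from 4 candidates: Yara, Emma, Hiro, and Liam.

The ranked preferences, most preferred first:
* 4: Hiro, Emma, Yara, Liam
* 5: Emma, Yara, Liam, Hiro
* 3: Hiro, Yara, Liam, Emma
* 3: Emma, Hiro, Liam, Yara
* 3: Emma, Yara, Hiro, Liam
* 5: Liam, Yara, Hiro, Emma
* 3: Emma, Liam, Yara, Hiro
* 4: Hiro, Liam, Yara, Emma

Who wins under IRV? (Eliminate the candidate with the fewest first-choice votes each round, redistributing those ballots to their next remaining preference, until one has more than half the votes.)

Hiro

Round 1: Yara 0, Emma 14, Hiro 11, Liam 5. Yara eliminated.
Round 2: Emma 14, Hiro 11, Liam 5. Liam eliminated.
Round 3: Emma 14, Hiro 16. Hiro has a majority (≥16).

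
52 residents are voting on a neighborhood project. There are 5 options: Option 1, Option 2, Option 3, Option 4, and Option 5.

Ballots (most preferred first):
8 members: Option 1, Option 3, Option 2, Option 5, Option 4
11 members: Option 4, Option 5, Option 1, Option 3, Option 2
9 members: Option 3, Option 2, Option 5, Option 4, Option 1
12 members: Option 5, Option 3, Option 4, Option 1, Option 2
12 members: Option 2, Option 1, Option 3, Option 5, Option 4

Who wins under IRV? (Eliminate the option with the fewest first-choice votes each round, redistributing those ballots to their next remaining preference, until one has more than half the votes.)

Round 1: Option 1 8, Option 2 12, Option 3 9, Option 4 11, Option 5 12. Option 1 eliminated.
Round 2: Option 2 12, Option 3 17, Option 4 11, Option 5 12. Option 4 eliminated.
Round 3: Option 2 12, Option 3 17, Option 5 23. Option 2 eliminated.
Round 4: Option 3 29, Option 5 23. Option 3 has a majority (≥27).

Option 3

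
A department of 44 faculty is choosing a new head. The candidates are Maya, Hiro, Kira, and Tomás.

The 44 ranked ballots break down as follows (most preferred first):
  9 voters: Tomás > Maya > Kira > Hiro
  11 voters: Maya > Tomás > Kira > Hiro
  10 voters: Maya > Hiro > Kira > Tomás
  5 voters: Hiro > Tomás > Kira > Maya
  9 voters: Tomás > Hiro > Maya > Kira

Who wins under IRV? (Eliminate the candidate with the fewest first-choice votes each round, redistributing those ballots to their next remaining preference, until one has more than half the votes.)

Tomás

Round 1: Maya 21, Hiro 5, Kira 0, Tomás 18. Kira eliminated.
Round 2: Maya 21, Hiro 5, Tomás 18. Hiro eliminated.
Round 3: Maya 21, Tomás 23. Tomás has a majority (≥23).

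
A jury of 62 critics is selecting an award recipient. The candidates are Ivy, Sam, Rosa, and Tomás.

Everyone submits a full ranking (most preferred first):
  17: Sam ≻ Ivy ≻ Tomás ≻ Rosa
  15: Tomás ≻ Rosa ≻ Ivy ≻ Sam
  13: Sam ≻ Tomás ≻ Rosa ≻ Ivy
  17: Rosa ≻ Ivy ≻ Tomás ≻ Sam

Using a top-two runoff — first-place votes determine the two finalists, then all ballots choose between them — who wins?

Rosa

Round 1 first-place votes: Ivy 0, Sam 30, Rosa 17, Tomás 15. Sam and Rosa advance.
Runoff: Sam is ranked above Rosa on 30 ballots, Rosa above Sam on 32.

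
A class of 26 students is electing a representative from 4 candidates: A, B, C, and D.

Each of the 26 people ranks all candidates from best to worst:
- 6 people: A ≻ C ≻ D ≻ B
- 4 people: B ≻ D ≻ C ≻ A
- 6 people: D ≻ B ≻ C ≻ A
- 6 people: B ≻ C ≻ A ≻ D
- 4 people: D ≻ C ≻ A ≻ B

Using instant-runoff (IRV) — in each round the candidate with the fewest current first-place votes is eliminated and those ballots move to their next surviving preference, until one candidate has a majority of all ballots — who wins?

Round 1: A 6, B 10, C 0, D 10. C eliminated.
Round 2: A 6, B 10, D 10. A eliminated.
Round 3: B 10, D 16. D has a majority (≥14).

D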